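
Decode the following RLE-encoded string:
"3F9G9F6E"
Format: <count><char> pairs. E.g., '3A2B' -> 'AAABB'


Expanding each <count><char> pair:
  3F -> 'FFF'
  9G -> 'GGGGGGGGG'
  9F -> 'FFFFFFFFF'
  6E -> 'EEEEEE'

Decoded = FFFGGGGGGGGGFFFFFFFFFEEEEEE


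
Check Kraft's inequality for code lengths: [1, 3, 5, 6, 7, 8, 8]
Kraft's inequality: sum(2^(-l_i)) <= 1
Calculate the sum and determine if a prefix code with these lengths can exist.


Sum = 2^(-1) + 2^(-3) + 2^(-5) + 2^(-6) + 2^(-7) + 2^(-8) + 2^(-8)
    = 0.5 + 0.125 + 0.03125 + 0.015625 + 0.0078125 + 0.00390625 + 0.00390625
    = 176/256 = 0.6875
Since 0.6875 <= 1, Kraft's inequality IS satisfied.
A prefix code with these lengths CAN exist.

Kraft sum = 0.6875. Satisfied.


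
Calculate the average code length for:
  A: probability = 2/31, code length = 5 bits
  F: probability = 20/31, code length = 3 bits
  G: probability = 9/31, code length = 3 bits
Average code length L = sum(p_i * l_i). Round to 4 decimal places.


Weighted contributions p_i * l_i:
  A: (2/31) * 5 = 10/31
  F: (20/31) * 3 = 60/31
  G: (9/31) * 3 = 27/31
Sum = (10 + 60 + 27)/31 = 97/31

L = 97/31 = 3.1290 bits/symbol


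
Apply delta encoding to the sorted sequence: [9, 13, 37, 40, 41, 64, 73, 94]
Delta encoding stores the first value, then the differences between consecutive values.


First value: 9
Deltas:
  13 - 9 = 4
  37 - 13 = 24
  40 - 37 = 3
  41 - 40 = 1
  64 - 41 = 23
  73 - 64 = 9
  94 - 73 = 21


Delta encoded: [9, 4, 24, 3, 1, 23, 9, 21]


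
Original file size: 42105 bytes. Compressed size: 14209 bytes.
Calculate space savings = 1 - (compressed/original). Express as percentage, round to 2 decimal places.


ratio = compressed/original = 14209/42105 = 0.337466
savings = 1 - ratio = 1 - 0.337466 = 0.662534
as a percentage: 0.662534 * 100 = 66.25%

Space savings = 1 - 14209/42105 = 66.25%


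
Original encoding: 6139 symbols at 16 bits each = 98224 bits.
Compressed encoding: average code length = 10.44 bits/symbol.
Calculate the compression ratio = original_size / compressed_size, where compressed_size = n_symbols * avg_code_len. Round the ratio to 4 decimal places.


original_size = n_symbols * orig_bits = 6139 * 16 = 98224 bits
compressed_size = n_symbols * avg_code_len = 6139 * 10.44 = 64091.16 bits
ratio = original_size / compressed_size = 98224 / 64091.16 = 1.5326

Compression ratio = 1.5326


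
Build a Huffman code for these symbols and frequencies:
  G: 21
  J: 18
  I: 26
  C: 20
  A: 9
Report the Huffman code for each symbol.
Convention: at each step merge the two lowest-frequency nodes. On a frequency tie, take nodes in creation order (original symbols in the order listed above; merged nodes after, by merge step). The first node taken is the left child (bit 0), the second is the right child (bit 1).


Huffman tree construction:
Step 1: Merge A(9) + J(18) = 27
Step 2: Merge C(20) + G(21) = 41
Step 3: Merge I(26) + (A+J)(27) = 53
Step 4: Merge (C+G)(41) + (I+(A+J))(53) = 94
Read each symbol's code off the tree from the root (left child = 0, right child = 1).

Codes:
  G: 01 (length 2)
  J: 111 (length 3)
  I: 10 (length 2)
  C: 00 (length 2)
  A: 110 (length 3)
Average code length: 215/94 = 2.2872 bits/symbol


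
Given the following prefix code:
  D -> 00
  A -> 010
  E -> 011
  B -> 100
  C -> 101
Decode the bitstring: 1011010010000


Decoding step by step:
Bits 101 -> C
Bits 101 -> C
Bits 00 -> D
Bits 100 -> B
Bits 00 -> D


Decoded message: CCDBD


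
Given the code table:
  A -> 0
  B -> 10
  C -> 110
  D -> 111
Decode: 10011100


Decoding:
10 -> B
0 -> A
111 -> D
0 -> A
0 -> A


Result: BADAA


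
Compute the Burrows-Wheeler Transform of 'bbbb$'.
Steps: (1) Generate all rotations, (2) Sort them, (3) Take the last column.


Rotations (sorted):
  0: $bbbb -> last char: b
  1: b$bbb -> last char: b
  2: bb$bb -> last char: b
  3: bbb$b -> last char: b
  4: bbbb$ -> last char: $


BWT = bbbb$


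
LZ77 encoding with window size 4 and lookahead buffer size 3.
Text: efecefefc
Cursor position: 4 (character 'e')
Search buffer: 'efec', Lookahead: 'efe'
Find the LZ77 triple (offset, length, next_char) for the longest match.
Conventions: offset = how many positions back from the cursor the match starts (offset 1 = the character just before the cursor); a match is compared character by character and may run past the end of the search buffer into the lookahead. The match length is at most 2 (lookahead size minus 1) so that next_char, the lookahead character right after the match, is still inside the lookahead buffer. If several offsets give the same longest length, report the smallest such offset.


Try each offset into the search buffer:
  offset=1 (pos 3, char 'c'): match length 0
  offset=2 (pos 2, char 'e'): match length 1
  offset=3 (pos 1, char 'f'): match length 0
  offset=4 (pos 0, char 'e'): match length 2
Longest match has length 2 at offset 4.
next_char = character at position 4 + 2 = 6 -> 'e'

Best match: offset=4, length=2 (matching 'ef' starting at position 0)
LZ77 triple: (4, 2, 'e')


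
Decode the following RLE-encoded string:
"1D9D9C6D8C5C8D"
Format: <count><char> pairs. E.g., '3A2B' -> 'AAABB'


Expanding each <count><char> pair:
  1D -> 'D'
  9D -> 'DDDDDDDDD'
  9C -> 'CCCCCCCCC'
  6D -> 'DDDDDD'
  8C -> 'CCCCCCCC'
  5C -> 'CCCCC'
  8D -> 'DDDDDDDD'

Decoded = DDDDDDDDDDCCCCCCCCCDDDDDDCCCCCCCCCCCCCDDDDDDDD


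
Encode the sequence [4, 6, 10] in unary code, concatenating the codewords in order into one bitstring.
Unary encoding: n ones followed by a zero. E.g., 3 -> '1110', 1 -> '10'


Encode each number as n ones followed by a terminating 0:
  4 -> 11110 (5 bits)
  6 -> 1111110 (7 bits)
  10 -> 11111111110 (11 bits)
Total length = 5 + 7 + 11 = 23 bits.

Unary([4, 6, 10]) = 11110111111011111111110 (23 bits)


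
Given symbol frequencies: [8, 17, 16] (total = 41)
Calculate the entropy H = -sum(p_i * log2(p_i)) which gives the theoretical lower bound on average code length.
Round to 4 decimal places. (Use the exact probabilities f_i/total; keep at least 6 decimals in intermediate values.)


Per-symbol terms -p_i * log2(p_i) with p_i = f_i/41:
  p = 8/41 = 0.195122: log2(p) = -2.357552, -p*log2(p) = 0.460010
  p = 17/41 = 0.414634: log2(p) = -1.270089, -p*log2(p) = 0.526622
  p = 16/41 = 0.390244: log2(p) = -1.357552, -p*log2(p) = 0.529776
H = 0.460010 + 0.526622 + 0.529776 = 1.516408

H = 1.5164 bits/symbol


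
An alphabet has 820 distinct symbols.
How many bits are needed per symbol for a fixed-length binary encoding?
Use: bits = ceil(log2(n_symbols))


log2(820) = 9.6795
Bracket: 2^9 = 512 < 820 <= 2^10 = 1024
So ceil(log2(820)) = 10

bits = ceil(log2(820)) = ceil(9.6795) = 10 bits


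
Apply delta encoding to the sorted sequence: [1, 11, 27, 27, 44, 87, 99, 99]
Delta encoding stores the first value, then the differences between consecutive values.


First value: 1
Deltas:
  11 - 1 = 10
  27 - 11 = 16
  27 - 27 = 0
  44 - 27 = 17
  87 - 44 = 43
  99 - 87 = 12
  99 - 99 = 0


Delta encoded: [1, 10, 16, 0, 17, 43, 12, 0]


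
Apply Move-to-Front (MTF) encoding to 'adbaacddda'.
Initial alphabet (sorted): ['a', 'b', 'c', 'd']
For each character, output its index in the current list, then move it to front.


MTF encoding:
'a': index 0 in ['a', 'b', 'c', 'd'] -> ['a', 'b', 'c', 'd']
'd': index 3 in ['a', 'b', 'c', 'd'] -> ['d', 'a', 'b', 'c']
'b': index 2 in ['d', 'a', 'b', 'c'] -> ['b', 'd', 'a', 'c']
'a': index 2 in ['b', 'd', 'a', 'c'] -> ['a', 'b', 'd', 'c']
'a': index 0 in ['a', 'b', 'd', 'c'] -> ['a', 'b', 'd', 'c']
'c': index 3 in ['a', 'b', 'd', 'c'] -> ['c', 'a', 'b', 'd']
'd': index 3 in ['c', 'a', 'b', 'd'] -> ['d', 'c', 'a', 'b']
'd': index 0 in ['d', 'c', 'a', 'b'] -> ['d', 'c', 'a', 'b']
'd': index 0 in ['d', 'c', 'a', 'b'] -> ['d', 'c', 'a', 'b']
'a': index 2 in ['d', 'c', 'a', 'b'] -> ['a', 'd', 'c', 'b']


Output: [0, 3, 2, 2, 0, 3, 3, 0, 0, 2]


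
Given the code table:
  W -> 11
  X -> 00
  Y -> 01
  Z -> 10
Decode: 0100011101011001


Decoding:
01 -> Y
00 -> X
01 -> Y
11 -> W
01 -> Y
01 -> Y
10 -> Z
01 -> Y


Result: YXYWYYZY


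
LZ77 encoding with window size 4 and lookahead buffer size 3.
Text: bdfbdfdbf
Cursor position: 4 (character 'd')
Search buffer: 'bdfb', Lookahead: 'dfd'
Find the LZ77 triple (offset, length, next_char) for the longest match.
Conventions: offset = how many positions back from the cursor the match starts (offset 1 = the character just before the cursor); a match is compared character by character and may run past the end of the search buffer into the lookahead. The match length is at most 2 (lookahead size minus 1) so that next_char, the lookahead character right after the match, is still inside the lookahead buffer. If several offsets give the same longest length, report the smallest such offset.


Try each offset into the search buffer:
  offset=1 (pos 3, char 'b'): match length 0
  offset=2 (pos 2, char 'f'): match length 0
  offset=3 (pos 1, char 'd'): match length 2
  offset=4 (pos 0, char 'b'): match length 0
Longest match has length 2 at offset 3.
next_char = character at position 4 + 2 = 6 -> 'd'

Best match: offset=3, length=2 (matching 'df' starting at position 1)
LZ77 triple: (3, 2, 'd')


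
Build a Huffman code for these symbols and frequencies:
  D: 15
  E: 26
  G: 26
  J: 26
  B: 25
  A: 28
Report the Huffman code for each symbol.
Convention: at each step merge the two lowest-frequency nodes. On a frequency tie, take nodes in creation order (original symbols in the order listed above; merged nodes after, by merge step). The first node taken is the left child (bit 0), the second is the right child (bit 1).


Huffman tree construction:
Step 1: Merge D(15) + B(25) = 40
Step 2: Merge E(26) + G(26) = 52
Step 3: Merge J(26) + A(28) = 54
Step 4: Merge (D+B)(40) + (E+G)(52) = 92
Step 5: Merge (J+A)(54) + ((D+B)+(E+G))(92) = 146
Read each symbol's code off the tree from the root (left child = 0, right child = 1).

Codes:
  D: 100 (length 3)
  E: 110 (length 3)
  G: 111 (length 3)
  J: 00 (length 2)
  B: 101 (length 3)
  A: 01 (length 2)
Average code length: 384/146 = 2.6301 bits/symbol


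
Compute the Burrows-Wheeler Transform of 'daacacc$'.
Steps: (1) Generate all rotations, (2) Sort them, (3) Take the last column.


Rotations (sorted):
  0: $daacacc -> last char: c
  1: aacacc$d -> last char: d
  2: acacc$da -> last char: a
  3: acc$daac -> last char: c
  4: c$daacac -> last char: c
  5: cacc$daa -> last char: a
  6: cc$daaca -> last char: a
  7: daacacc$ -> last char: $


BWT = cdaccaa$


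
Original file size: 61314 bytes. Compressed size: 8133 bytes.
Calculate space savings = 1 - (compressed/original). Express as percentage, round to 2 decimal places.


ratio = compressed/original = 8133/61314 = 0.132645
savings = 1 - ratio = 1 - 0.132645 = 0.867355
as a percentage: 0.867355 * 100 = 86.74%

Space savings = 1 - 8133/61314 = 86.74%


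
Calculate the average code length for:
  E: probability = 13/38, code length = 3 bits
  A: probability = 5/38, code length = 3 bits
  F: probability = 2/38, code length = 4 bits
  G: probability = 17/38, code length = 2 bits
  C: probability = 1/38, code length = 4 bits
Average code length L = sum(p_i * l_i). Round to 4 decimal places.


Weighted contributions p_i * l_i:
  E: (13/38) * 3 = 39/38
  A: (5/38) * 3 = 15/38
  F: (2/38) * 4 = 8/38
  G: (17/38) * 2 = 34/38
  C: (1/38) * 4 = 4/38
Sum = (39 + 15 + 8 + 34 + 4)/38 = 100/38

L = 100/38 = 2.6316 bits/symbol


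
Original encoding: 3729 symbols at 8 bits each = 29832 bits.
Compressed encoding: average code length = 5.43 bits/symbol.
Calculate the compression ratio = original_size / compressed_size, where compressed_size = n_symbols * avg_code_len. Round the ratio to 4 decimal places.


original_size = n_symbols * orig_bits = 3729 * 8 = 29832 bits
compressed_size = n_symbols * avg_code_len = 3729 * 5.43 = 20248.47 bits
ratio = original_size / compressed_size = 29832 / 20248.47 = 1.4733

Compression ratio = 1.4733


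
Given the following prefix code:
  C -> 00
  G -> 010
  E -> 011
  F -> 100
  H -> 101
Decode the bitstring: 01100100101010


Decoding step by step:
Bits 011 -> E
Bits 00 -> C
Bits 100 -> F
Bits 101 -> H
Bits 010 -> G


Decoded message: ECFHG


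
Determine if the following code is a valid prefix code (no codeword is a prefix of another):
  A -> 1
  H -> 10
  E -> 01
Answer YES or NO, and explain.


Checking each pair (does one codeword prefix another?):
  A='1' vs H='10': prefix -- VIOLATION

NO -- this is NOT a valid prefix code. A (1) is a prefix of H (10).


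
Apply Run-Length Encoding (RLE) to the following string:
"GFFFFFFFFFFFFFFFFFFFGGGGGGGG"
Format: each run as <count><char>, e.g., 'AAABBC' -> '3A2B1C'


Scanning runs left to right:
  i=0: run of 'G' x 1 -> '1G'
  i=1: run of 'F' x 19 -> '19F'
  i=20: run of 'G' x 8 -> '8G'

RLE = 1G19F8G


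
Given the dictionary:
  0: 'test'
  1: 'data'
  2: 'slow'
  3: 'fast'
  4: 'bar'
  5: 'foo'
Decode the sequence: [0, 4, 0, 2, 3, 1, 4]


Look up each index in the dictionary:
  0 -> 'test'
  4 -> 'bar'
  0 -> 'test'
  2 -> 'slow'
  3 -> 'fast'
  1 -> 'data'
  4 -> 'bar'

Decoded: "test bar test slow fast data bar"


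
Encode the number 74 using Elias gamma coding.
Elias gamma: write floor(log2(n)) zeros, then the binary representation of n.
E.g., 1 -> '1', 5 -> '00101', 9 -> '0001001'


num_bits = floor(log2(74)) + 1 = 7
leading_zeros = num_bits - 1 = 6
binary(74) = 1001010

Elias gamma(74) = '000000' + '1001010' = 0000001001010 (13 bits)


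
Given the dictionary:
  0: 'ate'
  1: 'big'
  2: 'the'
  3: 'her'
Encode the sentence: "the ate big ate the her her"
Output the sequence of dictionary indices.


Look up each word in the dictionary:
  'the' -> 2
  'ate' -> 0
  'big' -> 1
  'ate' -> 0
  'the' -> 2
  'her' -> 3
  'her' -> 3

Encoded: [2, 0, 1, 0, 2, 3, 3]


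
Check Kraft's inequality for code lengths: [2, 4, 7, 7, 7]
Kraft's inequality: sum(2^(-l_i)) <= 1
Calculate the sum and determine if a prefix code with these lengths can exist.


Sum = 2^(-2) + 2^(-4) + 2^(-7) + 2^(-7) + 2^(-7)
    = 0.25 + 0.0625 + 0.0078125 + 0.0078125 + 0.0078125
    = 43/128 = 0.3359375
Since 0.3359375 <= 1, Kraft's inequality IS satisfied.
A prefix code with these lengths CAN exist.

Kraft sum = 0.3359375. Satisfied.


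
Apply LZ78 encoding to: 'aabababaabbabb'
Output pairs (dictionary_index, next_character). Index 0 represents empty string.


LZ78 encoding steps:
Dictionary: {0: ''}
Step 1: w='' (idx 0), next='a' -> output (0, 'a'), add 'a' as idx 1
Step 2: w='a' (idx 1), next='b' -> output (1, 'b'), add 'ab' as idx 2
Step 3: w='ab' (idx 2), next='a' -> output (2, 'a'), add 'aba' as idx 3
Step 4: w='' (idx 0), next='b' -> output (0, 'b'), add 'b' as idx 4
Step 5: w='a' (idx 1), next='a' -> output (1, 'a'), add 'aa' as idx 5
Step 6: w='b' (idx 4), next='b' -> output (4, 'b'), add 'bb' as idx 6
Step 7: w='ab' (idx 2), next='b' -> output (2, 'b'), add 'abb' as idx 7


Encoded: [(0, 'a'), (1, 'b'), (2, 'a'), (0, 'b'), (1, 'a'), (4, 'b'), (2, 'b')]


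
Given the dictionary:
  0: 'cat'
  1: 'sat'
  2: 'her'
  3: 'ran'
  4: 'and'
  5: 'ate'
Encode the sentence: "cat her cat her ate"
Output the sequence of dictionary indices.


Look up each word in the dictionary:
  'cat' -> 0
  'her' -> 2
  'cat' -> 0
  'her' -> 2
  'ate' -> 5

Encoded: [0, 2, 0, 2, 5]


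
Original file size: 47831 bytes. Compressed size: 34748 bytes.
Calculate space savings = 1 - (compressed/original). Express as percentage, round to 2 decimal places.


ratio = compressed/original = 34748/47831 = 0.726474
savings = 1 - ratio = 1 - 0.726474 = 0.273526
as a percentage: 0.273526 * 100 = 27.35%

Space savings = 1 - 34748/47831 = 27.35%


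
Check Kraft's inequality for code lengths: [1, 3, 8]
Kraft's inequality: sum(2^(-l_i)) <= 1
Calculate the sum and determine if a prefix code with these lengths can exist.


Sum = 2^(-1) + 2^(-3) + 2^(-8)
    = 0.5 + 0.125 + 0.00390625
    = 161/256 = 0.62890625
Since 0.62890625 <= 1, Kraft's inequality IS satisfied.
A prefix code with these lengths CAN exist.

Kraft sum = 0.62890625. Satisfied.


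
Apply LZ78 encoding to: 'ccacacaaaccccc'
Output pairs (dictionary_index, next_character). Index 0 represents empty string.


LZ78 encoding steps:
Dictionary: {0: ''}
Step 1: w='' (idx 0), next='c' -> output (0, 'c'), add 'c' as idx 1
Step 2: w='c' (idx 1), next='a' -> output (1, 'a'), add 'ca' as idx 2
Step 3: w='ca' (idx 2), next='c' -> output (2, 'c'), add 'cac' as idx 3
Step 4: w='' (idx 0), next='a' -> output (0, 'a'), add 'a' as idx 4
Step 5: w='a' (idx 4), next='a' -> output (4, 'a'), add 'aa' as idx 5
Step 6: w='c' (idx 1), next='c' -> output (1, 'c'), add 'cc' as idx 6
Step 7: w='cc' (idx 6), next='c' -> output (6, 'c'), add 'ccc' as idx 7


Encoded: [(0, 'c'), (1, 'a'), (2, 'c'), (0, 'a'), (4, 'a'), (1, 'c'), (6, 'c')]


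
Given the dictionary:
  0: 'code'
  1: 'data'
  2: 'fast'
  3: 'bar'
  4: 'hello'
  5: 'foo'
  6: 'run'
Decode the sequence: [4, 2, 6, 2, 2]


Look up each index in the dictionary:
  4 -> 'hello'
  2 -> 'fast'
  6 -> 'run'
  2 -> 'fast'
  2 -> 'fast'

Decoded: "hello fast run fast fast"


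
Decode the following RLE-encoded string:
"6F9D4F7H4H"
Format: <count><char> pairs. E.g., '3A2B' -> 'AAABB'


Expanding each <count><char> pair:
  6F -> 'FFFFFF'
  9D -> 'DDDDDDDDD'
  4F -> 'FFFF'
  7H -> 'HHHHHHH'
  4H -> 'HHHH'

Decoded = FFFFFFDDDDDDDDDFFFFHHHHHHHHHHH


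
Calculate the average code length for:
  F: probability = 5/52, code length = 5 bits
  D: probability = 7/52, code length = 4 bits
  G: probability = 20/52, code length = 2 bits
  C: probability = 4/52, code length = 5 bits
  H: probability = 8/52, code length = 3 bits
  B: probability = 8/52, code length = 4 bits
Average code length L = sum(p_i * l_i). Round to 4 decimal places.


Weighted contributions p_i * l_i:
  F: (5/52) * 5 = 25/52
  D: (7/52) * 4 = 28/52
  G: (20/52) * 2 = 40/52
  C: (4/52) * 5 = 20/52
  H: (8/52) * 3 = 24/52
  B: (8/52) * 4 = 32/52
Sum = (25 + 28 + 40 + 20 + 24 + 32)/52 = 169/52

L = 169/52 = 3.2500 bits/symbol


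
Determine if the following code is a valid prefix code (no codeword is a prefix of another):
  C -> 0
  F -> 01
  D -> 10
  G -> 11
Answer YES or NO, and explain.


Checking each pair (does one codeword prefix another?):
  C='0' vs F='01': prefix -- VIOLATION

NO -- this is NOT a valid prefix code. C (0) is a prefix of F (01).


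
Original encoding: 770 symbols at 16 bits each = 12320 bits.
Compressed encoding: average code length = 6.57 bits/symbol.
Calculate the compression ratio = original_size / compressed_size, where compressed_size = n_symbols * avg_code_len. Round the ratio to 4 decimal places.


original_size = n_symbols * orig_bits = 770 * 16 = 12320 bits
compressed_size = n_symbols * avg_code_len = 770 * 6.57 = 5058.9 bits
ratio = original_size / compressed_size = 12320 / 5058.9 = 2.4353

Compression ratio = 2.4353


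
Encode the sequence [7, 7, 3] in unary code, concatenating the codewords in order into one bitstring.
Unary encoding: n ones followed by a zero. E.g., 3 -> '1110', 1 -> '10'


Encode each number as n ones followed by a terminating 0:
  7 -> 11111110 (8 bits)
  7 -> 11111110 (8 bits)
  3 -> 1110 (4 bits)
Total length = 8 + 8 + 4 = 20 bits.

Unary([7, 7, 3]) = 11111110111111101110 (20 bits)


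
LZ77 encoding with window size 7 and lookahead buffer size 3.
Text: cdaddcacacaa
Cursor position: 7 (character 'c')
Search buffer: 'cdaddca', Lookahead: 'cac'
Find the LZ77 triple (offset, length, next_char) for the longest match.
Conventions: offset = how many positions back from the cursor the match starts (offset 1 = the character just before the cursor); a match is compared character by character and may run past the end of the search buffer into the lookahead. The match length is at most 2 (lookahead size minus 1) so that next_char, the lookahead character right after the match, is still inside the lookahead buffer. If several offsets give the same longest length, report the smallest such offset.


Try each offset into the search buffer:
  offset=1 (pos 6, char 'a'): match length 0
  offset=2 (pos 5, char 'c'): match length 2
  offset=3 (pos 4, char 'd'): match length 0
  offset=4 (pos 3, char 'd'): match length 0
  offset=5 (pos 2, char 'a'): match length 0
  offset=6 (pos 1, char 'd'): match length 0
  offset=7 (pos 0, char 'c'): match length 1
Longest match has length 2 at offset 2.
next_char = character at position 7 + 2 = 9 -> 'c'

Best match: offset=2, length=2 (matching 'ca' starting at position 5)
LZ77 triple: (2, 2, 'c')


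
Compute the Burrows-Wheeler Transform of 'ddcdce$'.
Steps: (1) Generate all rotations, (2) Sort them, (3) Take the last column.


Rotations (sorted):
  0: $ddcdce -> last char: e
  1: cdce$dd -> last char: d
  2: ce$ddcd -> last char: d
  3: dcdce$d -> last char: d
  4: dce$ddc -> last char: c
  5: ddcdce$ -> last char: $
  6: e$ddcdc -> last char: c


BWT = edddc$c


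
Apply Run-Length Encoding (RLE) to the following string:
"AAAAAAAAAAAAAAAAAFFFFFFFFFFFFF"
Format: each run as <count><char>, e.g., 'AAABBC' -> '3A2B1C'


Scanning runs left to right:
  i=0: run of 'A' x 17 -> '17A'
  i=17: run of 'F' x 13 -> '13F'

RLE = 17A13F


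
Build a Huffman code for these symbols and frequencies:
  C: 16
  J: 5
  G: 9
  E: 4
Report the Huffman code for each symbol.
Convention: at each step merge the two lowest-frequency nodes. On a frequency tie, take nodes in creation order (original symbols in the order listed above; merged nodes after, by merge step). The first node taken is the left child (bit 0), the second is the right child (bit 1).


Huffman tree construction:
Step 1: Merge E(4) + J(5) = 9
Step 2: Merge G(9) + (E+J)(9) = 18
Step 3: Merge C(16) + (G+(E+J))(18) = 34
Read each symbol's code off the tree from the root (left child = 0, right child = 1).

Codes:
  C: 0 (length 1)
  J: 111 (length 3)
  G: 10 (length 2)
  E: 110 (length 3)
Average code length: 61/34 = 1.7941 bits/symbol


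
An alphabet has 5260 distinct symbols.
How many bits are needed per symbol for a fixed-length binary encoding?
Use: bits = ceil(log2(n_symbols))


log2(5260) = 12.3608
Bracket: 2^12 = 4096 < 5260 <= 2^13 = 8192
So ceil(log2(5260)) = 13

bits = ceil(log2(5260)) = ceil(12.3608) = 13 bits


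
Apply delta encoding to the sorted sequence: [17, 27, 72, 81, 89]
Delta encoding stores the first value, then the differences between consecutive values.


First value: 17
Deltas:
  27 - 17 = 10
  72 - 27 = 45
  81 - 72 = 9
  89 - 81 = 8


Delta encoded: [17, 10, 45, 9, 8]


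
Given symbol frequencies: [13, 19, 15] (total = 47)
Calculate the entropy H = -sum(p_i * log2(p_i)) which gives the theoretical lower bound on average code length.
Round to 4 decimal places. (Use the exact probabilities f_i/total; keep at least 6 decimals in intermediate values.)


Per-symbol terms -p_i * log2(p_i) with p_i = f_i/47:
  p = 13/47 = 0.276596: log2(p) = -1.854149, -p*log2(p) = 0.512850
  p = 19/47 = 0.404255: log2(p) = -1.306661, -p*log2(p) = 0.528225
  p = 15/47 = 0.319149: log2(p) = -1.647698, -p*log2(p) = 0.525861
H = 0.512850 + 0.528225 + 0.525861 = 1.566936

H = 1.5669 bits/symbol


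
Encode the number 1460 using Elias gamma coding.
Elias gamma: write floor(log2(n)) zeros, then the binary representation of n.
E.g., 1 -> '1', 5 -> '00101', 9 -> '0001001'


num_bits = floor(log2(1460)) + 1 = 11
leading_zeros = num_bits - 1 = 10
binary(1460) = 10110110100

Elias gamma(1460) = '0000000000' + '10110110100' = 000000000010110110100 (21 bits)


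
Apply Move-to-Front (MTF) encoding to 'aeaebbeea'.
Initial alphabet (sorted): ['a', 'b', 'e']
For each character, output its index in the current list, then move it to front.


MTF encoding:
'a': index 0 in ['a', 'b', 'e'] -> ['a', 'b', 'e']
'e': index 2 in ['a', 'b', 'e'] -> ['e', 'a', 'b']
'a': index 1 in ['e', 'a', 'b'] -> ['a', 'e', 'b']
'e': index 1 in ['a', 'e', 'b'] -> ['e', 'a', 'b']
'b': index 2 in ['e', 'a', 'b'] -> ['b', 'e', 'a']
'b': index 0 in ['b', 'e', 'a'] -> ['b', 'e', 'a']
'e': index 1 in ['b', 'e', 'a'] -> ['e', 'b', 'a']
'e': index 0 in ['e', 'b', 'a'] -> ['e', 'b', 'a']
'a': index 2 in ['e', 'b', 'a'] -> ['a', 'e', 'b']


Output: [0, 2, 1, 1, 2, 0, 1, 0, 2]


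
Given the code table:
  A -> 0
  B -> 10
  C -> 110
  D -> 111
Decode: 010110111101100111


Decoding:
0 -> A
10 -> B
110 -> C
111 -> D
10 -> B
110 -> C
0 -> A
111 -> D


Result: ABCDBCAD


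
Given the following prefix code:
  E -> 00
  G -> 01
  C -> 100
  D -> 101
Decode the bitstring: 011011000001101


Decoding step by step:
Bits 01 -> G
Bits 101 -> D
Bits 100 -> C
Bits 00 -> E
Bits 01 -> G
Bits 101 -> D


Decoded message: GDCEGD


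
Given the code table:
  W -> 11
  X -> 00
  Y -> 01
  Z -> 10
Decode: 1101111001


Decoding:
11 -> W
01 -> Y
11 -> W
10 -> Z
01 -> Y


Result: WYWZY


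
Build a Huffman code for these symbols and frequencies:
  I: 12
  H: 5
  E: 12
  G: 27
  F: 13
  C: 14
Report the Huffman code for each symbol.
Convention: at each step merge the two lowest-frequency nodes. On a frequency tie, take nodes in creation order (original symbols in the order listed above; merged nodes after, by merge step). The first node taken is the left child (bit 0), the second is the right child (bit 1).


Huffman tree construction:
Step 1: Merge H(5) + I(12) = 17
Step 2: Merge E(12) + F(13) = 25
Step 3: Merge C(14) + (H+I)(17) = 31
Step 4: Merge (E+F)(25) + G(27) = 52
Step 5: Merge (C+(H+I))(31) + ((E+F)+G)(52) = 83
Read each symbol's code off the tree from the root (left child = 0, right child = 1).

Codes:
  I: 011 (length 3)
  H: 010 (length 3)
  E: 100 (length 3)
  G: 11 (length 2)
  F: 101 (length 3)
  C: 00 (length 2)
Average code length: 208/83 = 2.5060 bits/symbol


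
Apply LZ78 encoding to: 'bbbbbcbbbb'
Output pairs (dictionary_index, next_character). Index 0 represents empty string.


LZ78 encoding steps:
Dictionary: {0: ''}
Step 1: w='' (idx 0), next='b' -> output (0, 'b'), add 'b' as idx 1
Step 2: w='b' (idx 1), next='b' -> output (1, 'b'), add 'bb' as idx 2
Step 3: w='bb' (idx 2), next='c' -> output (2, 'c'), add 'bbc' as idx 3
Step 4: w='bb' (idx 2), next='b' -> output (2, 'b'), add 'bbb' as idx 4
Step 5: w='b' (idx 1), end of input -> output (1, '')


Encoded: [(0, 'b'), (1, 'b'), (2, 'c'), (2, 'b'), (1, '')]


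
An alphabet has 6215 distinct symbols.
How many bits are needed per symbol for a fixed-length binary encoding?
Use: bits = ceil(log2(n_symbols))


log2(6215) = 12.6015
Bracket: 2^12 = 4096 < 6215 <= 2^13 = 8192
So ceil(log2(6215)) = 13

bits = ceil(log2(6215)) = ceil(12.6015) = 13 bits


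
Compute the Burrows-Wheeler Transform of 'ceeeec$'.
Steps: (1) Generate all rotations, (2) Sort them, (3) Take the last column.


Rotations (sorted):
  0: $ceeeec -> last char: c
  1: c$ceeee -> last char: e
  2: ceeeec$ -> last char: $
  3: ec$ceee -> last char: e
  4: eec$cee -> last char: e
  5: eeec$ce -> last char: e
  6: eeeec$c -> last char: c


BWT = ce$eeec


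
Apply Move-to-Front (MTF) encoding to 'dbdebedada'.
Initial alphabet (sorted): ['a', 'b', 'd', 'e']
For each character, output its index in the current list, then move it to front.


MTF encoding:
'd': index 2 in ['a', 'b', 'd', 'e'] -> ['d', 'a', 'b', 'e']
'b': index 2 in ['d', 'a', 'b', 'e'] -> ['b', 'd', 'a', 'e']
'd': index 1 in ['b', 'd', 'a', 'e'] -> ['d', 'b', 'a', 'e']
'e': index 3 in ['d', 'b', 'a', 'e'] -> ['e', 'd', 'b', 'a']
'b': index 2 in ['e', 'd', 'b', 'a'] -> ['b', 'e', 'd', 'a']
'e': index 1 in ['b', 'e', 'd', 'a'] -> ['e', 'b', 'd', 'a']
'd': index 2 in ['e', 'b', 'd', 'a'] -> ['d', 'e', 'b', 'a']
'a': index 3 in ['d', 'e', 'b', 'a'] -> ['a', 'd', 'e', 'b']
'd': index 1 in ['a', 'd', 'e', 'b'] -> ['d', 'a', 'e', 'b']
'a': index 1 in ['d', 'a', 'e', 'b'] -> ['a', 'd', 'e', 'b']


Output: [2, 2, 1, 3, 2, 1, 2, 3, 1, 1]


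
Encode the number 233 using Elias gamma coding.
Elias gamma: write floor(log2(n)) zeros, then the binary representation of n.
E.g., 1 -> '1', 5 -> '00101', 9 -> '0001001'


num_bits = floor(log2(233)) + 1 = 8
leading_zeros = num_bits - 1 = 7
binary(233) = 11101001

Elias gamma(233) = '0000000' + '11101001' = 000000011101001 (15 bits)


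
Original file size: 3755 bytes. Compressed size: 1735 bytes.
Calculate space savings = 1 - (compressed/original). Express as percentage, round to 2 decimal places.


ratio = compressed/original = 1735/3755 = 0.462051
savings = 1 - ratio = 1 - 0.462051 = 0.537949
as a percentage: 0.537949 * 100 = 53.79%

Space savings = 1 - 1735/3755 = 53.79%


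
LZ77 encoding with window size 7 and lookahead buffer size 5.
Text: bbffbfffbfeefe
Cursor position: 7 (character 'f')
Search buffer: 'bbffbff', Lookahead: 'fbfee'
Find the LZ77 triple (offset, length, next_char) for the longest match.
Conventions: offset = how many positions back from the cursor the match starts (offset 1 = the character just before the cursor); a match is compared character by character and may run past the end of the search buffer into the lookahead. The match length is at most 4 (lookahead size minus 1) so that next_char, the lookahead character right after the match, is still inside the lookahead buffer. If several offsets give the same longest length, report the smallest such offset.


Try each offset into the search buffer:
  offset=1 (pos 6, char 'f'): match length 1
  offset=2 (pos 5, char 'f'): match length 1
  offset=3 (pos 4, char 'b'): match length 0
  offset=4 (pos 3, char 'f'): match length 3
  offset=5 (pos 2, char 'f'): match length 1
  offset=6 (pos 1, char 'b'): match length 0
  offset=7 (pos 0, char 'b'): match length 0
Longest match has length 3 at offset 4.
next_char = character at position 7 + 3 = 10 -> 'e'

Best match: offset=4, length=3 (matching 'fbf' starting at position 3)
LZ77 triple: (4, 3, 'e')


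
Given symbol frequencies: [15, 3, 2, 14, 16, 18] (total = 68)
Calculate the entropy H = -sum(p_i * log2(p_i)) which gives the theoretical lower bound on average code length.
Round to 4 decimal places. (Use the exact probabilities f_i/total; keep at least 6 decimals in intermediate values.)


Per-symbol terms -p_i * log2(p_i) with p_i = f_i/68:
  p = 15/68 = 0.220588: log2(p) = -2.180572, -p*log2(p) = 0.481009
  p = 3/68 = 0.044118: log2(p) = -4.502500, -p*log2(p) = 0.198640
  p = 2/68 = 0.029412: log2(p) = -5.087463, -p*log2(p) = 0.149631
  p = 14/68 = 0.205882: log2(p) = -2.280108, -p*log2(p) = 0.469434
  p = 16/68 = 0.235294: log2(p) = -2.087463, -p*log2(p) = 0.491168
  p = 18/68 = 0.264706: log2(p) = -1.917538, -p*log2(p) = 0.507584
H = 0.481009 + 0.198640 + 0.149631 + 0.469434 + 0.491168 + 0.507584 = 2.297466

H = 2.2975 bits/symbol


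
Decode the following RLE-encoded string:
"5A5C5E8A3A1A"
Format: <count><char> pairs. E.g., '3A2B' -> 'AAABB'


Expanding each <count><char> pair:
  5A -> 'AAAAA'
  5C -> 'CCCCC'
  5E -> 'EEEEE'
  8A -> 'AAAAAAAA'
  3A -> 'AAA'
  1A -> 'A'

Decoded = AAAAACCCCCEEEEEAAAAAAAAAAAA


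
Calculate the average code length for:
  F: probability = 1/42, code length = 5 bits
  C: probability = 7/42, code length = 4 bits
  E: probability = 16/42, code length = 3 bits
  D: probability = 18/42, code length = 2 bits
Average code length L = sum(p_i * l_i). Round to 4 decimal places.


Weighted contributions p_i * l_i:
  F: (1/42) * 5 = 5/42
  C: (7/42) * 4 = 28/42
  E: (16/42) * 3 = 48/42
  D: (18/42) * 2 = 36/42
Sum = (5 + 28 + 48 + 36)/42 = 117/42

L = 117/42 = 2.7857 bits/symbol


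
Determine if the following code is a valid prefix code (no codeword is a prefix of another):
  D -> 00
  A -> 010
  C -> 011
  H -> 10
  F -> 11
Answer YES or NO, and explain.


Checking each pair (does one codeword prefix another?):
  D='00' vs A='010': no prefix
  D='00' vs C='011': no prefix
  D='00' vs H='10': no prefix
  D='00' vs F='11': no prefix
  A='010' vs D='00': no prefix
  A='010' vs C='011': no prefix
  A='010' vs H='10': no prefix
  A='010' vs F='11': no prefix
  C='011' vs D='00': no prefix
  C='011' vs A='010': no prefix
  C='011' vs H='10': no prefix
  C='011' vs F='11': no prefix
  H='10' vs D='00': no prefix
  H='10' vs A='010': no prefix
  H='10' vs C='011': no prefix
  H='10' vs F='11': no prefix
  F='11' vs D='00': no prefix
  F='11' vs A='010': no prefix
  F='11' vs C='011': no prefix
  F='11' vs H='10': no prefix
No violation found over all pairs.

YES -- this is a valid prefix code. No codeword is a prefix of any other codeword.


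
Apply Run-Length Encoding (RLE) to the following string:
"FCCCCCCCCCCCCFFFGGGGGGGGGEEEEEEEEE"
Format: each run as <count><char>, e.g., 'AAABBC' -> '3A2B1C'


Scanning runs left to right:
  i=0: run of 'F' x 1 -> '1F'
  i=1: run of 'C' x 12 -> '12C'
  i=13: run of 'F' x 3 -> '3F'
  i=16: run of 'G' x 9 -> '9G'
  i=25: run of 'E' x 9 -> '9E'

RLE = 1F12C3F9G9E


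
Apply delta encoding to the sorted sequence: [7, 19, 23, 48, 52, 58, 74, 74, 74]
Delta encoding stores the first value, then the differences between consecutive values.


First value: 7
Deltas:
  19 - 7 = 12
  23 - 19 = 4
  48 - 23 = 25
  52 - 48 = 4
  58 - 52 = 6
  74 - 58 = 16
  74 - 74 = 0
  74 - 74 = 0


Delta encoded: [7, 12, 4, 25, 4, 6, 16, 0, 0]


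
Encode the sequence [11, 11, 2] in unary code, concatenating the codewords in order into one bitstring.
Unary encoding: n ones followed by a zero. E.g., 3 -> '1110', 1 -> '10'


Encode each number as n ones followed by a terminating 0:
  11 -> 111111111110 (12 bits)
  11 -> 111111111110 (12 bits)
  2 -> 110 (3 bits)
Total length = 12 + 12 + 3 = 27 bits.

Unary([11, 11, 2]) = 111111111110111111111110110 (27 bits)


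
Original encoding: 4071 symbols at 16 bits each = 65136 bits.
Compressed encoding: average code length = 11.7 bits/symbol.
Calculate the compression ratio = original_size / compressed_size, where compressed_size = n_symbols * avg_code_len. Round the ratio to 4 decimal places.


original_size = n_symbols * orig_bits = 4071 * 16 = 65136 bits
compressed_size = n_symbols * avg_code_len = 4071 * 11.7 = 47630.7 bits
ratio = original_size / compressed_size = 65136 / 47630.7 = 1.3675

Compression ratio = 1.3675


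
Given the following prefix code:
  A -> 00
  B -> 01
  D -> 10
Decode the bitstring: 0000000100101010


Decoding step by step:
Bits 00 -> A
Bits 00 -> A
Bits 00 -> A
Bits 01 -> B
Bits 00 -> A
Bits 10 -> D
Bits 10 -> D
Bits 10 -> D


Decoded message: AAABADDD


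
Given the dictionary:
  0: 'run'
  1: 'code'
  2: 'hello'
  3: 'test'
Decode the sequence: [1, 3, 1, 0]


Look up each index in the dictionary:
  1 -> 'code'
  3 -> 'test'
  1 -> 'code'
  0 -> 'run'

Decoded: "code test code run"


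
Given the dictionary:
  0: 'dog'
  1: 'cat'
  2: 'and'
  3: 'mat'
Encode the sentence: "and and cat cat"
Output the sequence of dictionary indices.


Look up each word in the dictionary:
  'and' -> 2
  'and' -> 2
  'cat' -> 1
  'cat' -> 1

Encoded: [2, 2, 1, 1]


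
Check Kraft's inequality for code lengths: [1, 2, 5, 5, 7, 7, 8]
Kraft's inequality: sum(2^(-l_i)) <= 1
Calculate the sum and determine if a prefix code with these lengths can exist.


Sum = 2^(-1) + 2^(-2) + 2^(-5) + 2^(-5) + 2^(-7) + 2^(-7) + 2^(-8)
    = 0.5 + 0.25 + 0.03125 + 0.03125 + 0.0078125 + 0.0078125 + 0.00390625
    = 213/256 = 0.83203125
Since 0.83203125 <= 1, Kraft's inequality IS satisfied.
A prefix code with these lengths CAN exist.

Kraft sum = 0.83203125. Satisfied.


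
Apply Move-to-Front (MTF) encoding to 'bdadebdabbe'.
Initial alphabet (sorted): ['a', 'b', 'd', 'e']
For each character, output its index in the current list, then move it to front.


MTF encoding:
'b': index 1 in ['a', 'b', 'd', 'e'] -> ['b', 'a', 'd', 'e']
'd': index 2 in ['b', 'a', 'd', 'e'] -> ['d', 'b', 'a', 'e']
'a': index 2 in ['d', 'b', 'a', 'e'] -> ['a', 'd', 'b', 'e']
'd': index 1 in ['a', 'd', 'b', 'e'] -> ['d', 'a', 'b', 'e']
'e': index 3 in ['d', 'a', 'b', 'e'] -> ['e', 'd', 'a', 'b']
'b': index 3 in ['e', 'd', 'a', 'b'] -> ['b', 'e', 'd', 'a']
'd': index 2 in ['b', 'e', 'd', 'a'] -> ['d', 'b', 'e', 'a']
'a': index 3 in ['d', 'b', 'e', 'a'] -> ['a', 'd', 'b', 'e']
'b': index 2 in ['a', 'd', 'b', 'e'] -> ['b', 'a', 'd', 'e']
'b': index 0 in ['b', 'a', 'd', 'e'] -> ['b', 'a', 'd', 'e']
'e': index 3 in ['b', 'a', 'd', 'e'] -> ['e', 'b', 'a', 'd']


Output: [1, 2, 2, 1, 3, 3, 2, 3, 2, 0, 3]


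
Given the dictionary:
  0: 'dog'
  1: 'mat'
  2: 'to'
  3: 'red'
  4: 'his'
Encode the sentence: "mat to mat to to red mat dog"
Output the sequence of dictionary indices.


Look up each word in the dictionary:
  'mat' -> 1
  'to' -> 2
  'mat' -> 1
  'to' -> 2
  'to' -> 2
  'red' -> 3
  'mat' -> 1
  'dog' -> 0

Encoded: [1, 2, 1, 2, 2, 3, 1, 0]


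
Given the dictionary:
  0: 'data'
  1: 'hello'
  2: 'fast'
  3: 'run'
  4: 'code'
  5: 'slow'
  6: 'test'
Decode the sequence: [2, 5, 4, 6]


Look up each index in the dictionary:
  2 -> 'fast'
  5 -> 'slow'
  4 -> 'code'
  6 -> 'test'

Decoded: "fast slow code test"


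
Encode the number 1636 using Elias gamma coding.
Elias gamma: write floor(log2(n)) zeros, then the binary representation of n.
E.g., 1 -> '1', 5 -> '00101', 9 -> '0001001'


num_bits = floor(log2(1636)) + 1 = 11
leading_zeros = num_bits - 1 = 10
binary(1636) = 11001100100

Elias gamma(1636) = '0000000000' + '11001100100' = 000000000011001100100 (21 bits)


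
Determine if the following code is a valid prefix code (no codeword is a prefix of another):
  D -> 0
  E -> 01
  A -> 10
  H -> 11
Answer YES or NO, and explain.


Checking each pair (does one codeword prefix another?):
  D='0' vs E='01': prefix -- VIOLATION

NO -- this is NOT a valid prefix code. D (0) is a prefix of E (01).


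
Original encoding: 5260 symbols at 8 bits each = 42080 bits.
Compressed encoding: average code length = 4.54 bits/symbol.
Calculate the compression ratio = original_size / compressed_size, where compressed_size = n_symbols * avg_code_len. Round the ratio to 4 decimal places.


original_size = n_symbols * orig_bits = 5260 * 8 = 42080 bits
compressed_size = n_symbols * avg_code_len = 5260 * 4.54 = 23880.4 bits
ratio = original_size / compressed_size = 42080 / 23880.4 = 1.7621

Compression ratio = 1.7621


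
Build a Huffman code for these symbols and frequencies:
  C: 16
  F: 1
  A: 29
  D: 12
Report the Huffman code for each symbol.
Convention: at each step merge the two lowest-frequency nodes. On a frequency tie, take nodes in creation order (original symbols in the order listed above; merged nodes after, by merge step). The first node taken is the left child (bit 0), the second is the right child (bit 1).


Huffman tree construction:
Step 1: Merge F(1) + D(12) = 13
Step 2: Merge (F+D)(13) + C(16) = 29
Step 3: Merge A(29) + ((F+D)+C)(29) = 58
Read each symbol's code off the tree from the root (left child = 0, right child = 1).

Codes:
  C: 11 (length 2)
  F: 100 (length 3)
  A: 0 (length 1)
  D: 101 (length 3)
Average code length: 100/58 = 1.7241 bits/symbol


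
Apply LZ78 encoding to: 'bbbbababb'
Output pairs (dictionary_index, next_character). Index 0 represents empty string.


LZ78 encoding steps:
Dictionary: {0: ''}
Step 1: w='' (idx 0), next='b' -> output (0, 'b'), add 'b' as idx 1
Step 2: w='b' (idx 1), next='b' -> output (1, 'b'), add 'bb' as idx 2
Step 3: w='b' (idx 1), next='a' -> output (1, 'a'), add 'ba' as idx 3
Step 4: w='ba' (idx 3), next='b' -> output (3, 'b'), add 'bab' as idx 4
Step 5: w='b' (idx 1), end of input -> output (1, '')


Encoded: [(0, 'b'), (1, 'b'), (1, 'a'), (3, 'b'), (1, '')]


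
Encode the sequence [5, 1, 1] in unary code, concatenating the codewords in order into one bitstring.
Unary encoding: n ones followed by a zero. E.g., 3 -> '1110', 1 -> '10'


Encode each number as n ones followed by a terminating 0:
  5 -> 111110 (6 bits)
  1 -> 10 (2 bits)
  1 -> 10 (2 bits)
Total length = 6 + 2 + 2 = 10 bits.

Unary([5, 1, 1]) = 1111101010 (10 bits)


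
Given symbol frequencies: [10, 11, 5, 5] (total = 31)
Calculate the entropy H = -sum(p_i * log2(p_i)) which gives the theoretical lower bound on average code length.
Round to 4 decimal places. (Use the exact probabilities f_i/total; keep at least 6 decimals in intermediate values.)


Per-symbol terms -p_i * log2(p_i) with p_i = f_i/31:
  p = 10/31 = 0.322581: log2(p) = -1.632268, -p*log2(p) = 0.526538
  p = 11/31 = 0.354839: log2(p) = -1.494765, -p*log2(p) = 0.530400
  p = 5/31 = 0.161290: log2(p) = -2.632268, -p*log2(p) = 0.424559
  p = 5/31 = 0.161290: log2(p) = -2.632268, -p*log2(p) = 0.424559
H = 0.526538 + 0.530400 + 0.424559 + 0.424559 = 1.906056

H = 1.9061 bits/symbol
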